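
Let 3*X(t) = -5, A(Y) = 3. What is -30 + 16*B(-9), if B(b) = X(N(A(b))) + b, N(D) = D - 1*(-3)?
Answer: -602/3 ≈ -200.67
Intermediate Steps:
N(D) = 3 + D (N(D) = D + 3 = 3 + D)
X(t) = -5/3 (X(t) = (1/3)*(-5) = -5/3)
B(b) = -5/3 + b
-30 + 16*B(-9) = -30 + 16*(-5/3 - 9) = -30 + 16*(-32/3) = -30 - 512/3 = -602/3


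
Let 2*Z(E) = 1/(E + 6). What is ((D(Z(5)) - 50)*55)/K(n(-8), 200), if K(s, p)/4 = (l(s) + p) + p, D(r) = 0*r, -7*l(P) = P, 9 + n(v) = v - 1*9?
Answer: -9625/5652 ≈ -1.7029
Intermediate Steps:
n(v) = -18 + v (n(v) = -9 + (v - 1*9) = -9 + (v - 9) = -9 + (-9 + v) = -18 + v)
l(P) = -P/7
Z(E) = 1/(2*(6 + E)) (Z(E) = 1/(2*(E + 6)) = 1/(2*(6 + E)))
D(r) = 0
K(s, p) = 8*p - 4*s/7 (K(s, p) = 4*((-s/7 + p) + p) = 4*((p - s/7) + p) = 4*(2*p - s/7) = 8*p - 4*s/7)
((D(Z(5)) - 50)*55)/K(n(-8), 200) = ((0 - 50)*55)/(8*200 - 4*(-18 - 8)/7) = (-50*55)/(1600 - 4/7*(-26)) = -2750/(1600 + 104/7) = -2750/11304/7 = -2750*7/11304 = -9625/5652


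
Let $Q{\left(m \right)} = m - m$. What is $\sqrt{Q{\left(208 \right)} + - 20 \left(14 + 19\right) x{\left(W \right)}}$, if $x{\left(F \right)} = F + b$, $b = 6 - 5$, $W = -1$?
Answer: $0$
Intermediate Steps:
$Q{\left(m \right)} = 0$
$b = 1$ ($b = 6 - 5 = 1$)
$x{\left(F \right)} = 1 + F$ ($x{\left(F \right)} = F + 1 = 1 + F$)
$\sqrt{Q{\left(208 \right)} + - 20 \left(14 + 19\right) x{\left(W \right)}} = \sqrt{0 + - 20 \left(14 + 19\right) \left(1 - 1\right)} = \sqrt{0 + \left(-20\right) 33 \cdot 0} = \sqrt{0 - 0} = \sqrt{0 + 0} = \sqrt{0} = 0$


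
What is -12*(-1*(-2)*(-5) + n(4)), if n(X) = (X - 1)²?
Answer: 12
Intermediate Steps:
n(X) = (-1 + X)²
-12*(-1*(-2)*(-5) + n(4)) = -12*(-1*(-2)*(-5) + (-1 + 4)²) = -12*(2*(-5) + 3²) = -12*(-10 + 9) = -12*(-1) = 12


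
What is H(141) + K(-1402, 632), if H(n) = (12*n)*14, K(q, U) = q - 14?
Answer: 22272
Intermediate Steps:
K(q, U) = -14 + q
H(n) = 168*n
H(141) + K(-1402, 632) = 168*141 + (-14 - 1402) = 23688 - 1416 = 22272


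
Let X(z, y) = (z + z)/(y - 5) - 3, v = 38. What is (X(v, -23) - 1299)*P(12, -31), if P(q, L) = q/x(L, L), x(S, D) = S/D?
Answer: -109596/7 ≈ -15657.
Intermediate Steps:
P(q, L) = q (P(q, L) = q/((L/L)) = q/1 = q*1 = q)
X(z, y) = -3 + 2*z/(-5 + y) (X(z, y) = (2*z)/(-5 + y) - 3 = 2*z/(-5 + y) - 3 = -3 + 2*z/(-5 + y))
(X(v, -23) - 1299)*P(12, -31) = ((15 - 3*(-23) + 2*38)/(-5 - 23) - 1299)*12 = ((15 + 69 + 76)/(-28) - 1299)*12 = (-1/28*160 - 1299)*12 = (-40/7 - 1299)*12 = -9133/7*12 = -109596/7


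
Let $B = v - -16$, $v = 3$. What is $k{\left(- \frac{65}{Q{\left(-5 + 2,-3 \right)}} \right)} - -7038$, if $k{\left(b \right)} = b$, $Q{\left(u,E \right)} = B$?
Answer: $\frac{133657}{19} \approx 7034.6$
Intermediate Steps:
$B = 19$ ($B = 3 - -16 = 3 + 16 = 19$)
$Q{\left(u,E \right)} = 19$
$k{\left(- \frac{65}{Q{\left(-5 + 2,-3 \right)}} \right)} - -7038 = - \frac{65}{19} - -7038 = \left(-65\right) \frac{1}{19} + 7038 = - \frac{65}{19} + 7038 = \frac{133657}{19}$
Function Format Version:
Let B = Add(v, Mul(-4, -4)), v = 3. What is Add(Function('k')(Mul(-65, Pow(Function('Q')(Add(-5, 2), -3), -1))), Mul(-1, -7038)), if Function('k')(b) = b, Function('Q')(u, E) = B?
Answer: Rational(133657, 19) ≈ 7034.6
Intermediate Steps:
B = 19 (B = Add(3, Mul(-4, -4)) = Add(3, 16) = 19)
Function('Q')(u, E) = 19
Add(Function('k')(Mul(-65, Pow(Function('Q')(Add(-5, 2), -3), -1))), Mul(-1, -7038)) = Add(Mul(-65, Pow(19, -1)), Mul(-1, -7038)) = Add(Mul(-65, Rational(1, 19)), 7038) = Add(Rational(-65, 19), 7038) = Rational(133657, 19)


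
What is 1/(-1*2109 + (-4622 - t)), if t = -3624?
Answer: -1/3107 ≈ -0.00032185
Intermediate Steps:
1/(-1*2109 + (-4622 - t)) = 1/(-1*2109 + (-4622 - 1*(-3624))) = 1/(-2109 + (-4622 + 3624)) = 1/(-2109 - 998) = 1/(-3107) = -1/3107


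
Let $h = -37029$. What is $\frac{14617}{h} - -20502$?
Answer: $\frac{759153941}{37029} \approx 20502.0$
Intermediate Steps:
$\frac{14617}{h} - -20502 = \frac{14617}{-37029} - -20502 = 14617 \left(- \frac{1}{37029}\right) + 20502 = - \frac{14617}{37029} + 20502 = \frac{759153941}{37029}$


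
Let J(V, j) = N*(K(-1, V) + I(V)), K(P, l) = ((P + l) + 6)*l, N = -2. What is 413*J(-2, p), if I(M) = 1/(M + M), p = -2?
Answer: 10325/2 ≈ 5162.5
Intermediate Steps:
I(M) = 1/(2*M)
K(P, l) = l*(6 + P + l) (K(P, l) = (6 + P + l)*l = l*(6 + P + l))
J(V, j) = -1/V - 2*V*(5 + V) (J(V, j) = -2*(V*(6 - 1 + V) + 1/(2*V)) = -2*(V*(5 + V) + 1/(2*V)) = -2*(1/(2*V) + V*(5 + V)) = -1/V - 2*V*(5 + V))
413*J(-2, p) = 413*((-1 + 2*(-2)²*(-5 - 1*(-2)))/(-2)) = 413*(-(-1 + 2*4*(-5 + 2))/2) = 413*(-(-1 + 2*4*(-3))/2) = 413*(-(-1 - 24)/2) = 413*(-½*(-25)) = 413*(25/2) = 10325/2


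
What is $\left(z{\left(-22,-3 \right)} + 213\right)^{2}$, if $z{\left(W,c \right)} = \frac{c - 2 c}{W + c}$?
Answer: $\frac{28323684}{625} \approx 45318.0$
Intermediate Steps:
$z{\left(W,c \right)} = - \frac{c}{W + c}$ ($z{\left(W,c \right)} = \frac{\left(-1\right) c}{W + c} = - \frac{c}{W + c}$)
$\left(z{\left(-22,-3 \right)} + 213\right)^{2} = \left(\left(-1\right) \left(-3\right) \frac{1}{-22 - 3} + 213\right)^{2} = \left(\left(-1\right) \left(-3\right) \frac{1}{-25} + 213\right)^{2} = \left(\left(-1\right) \left(-3\right) \left(- \frac{1}{25}\right) + 213\right)^{2} = \left(- \frac{3}{25} + 213\right)^{2} = \left(\frac{5322}{25}\right)^{2} = \frac{28323684}{625}$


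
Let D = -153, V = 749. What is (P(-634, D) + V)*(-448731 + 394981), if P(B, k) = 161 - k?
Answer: -57136250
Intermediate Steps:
(P(-634, D) + V)*(-448731 + 394981) = ((161 - 1*(-153)) + 749)*(-448731 + 394981) = ((161 + 153) + 749)*(-53750) = (314 + 749)*(-53750) = 1063*(-53750) = -57136250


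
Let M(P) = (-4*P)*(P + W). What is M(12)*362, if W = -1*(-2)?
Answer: -243264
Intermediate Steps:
W = 2
M(P) = -4*P*(2 + P) (M(P) = (-4*P)*(P + 2) = (-4*P)*(2 + P) = -4*P*(2 + P))
M(12)*362 = -4*12*(2 + 12)*362 = -4*12*14*362 = -672*362 = -243264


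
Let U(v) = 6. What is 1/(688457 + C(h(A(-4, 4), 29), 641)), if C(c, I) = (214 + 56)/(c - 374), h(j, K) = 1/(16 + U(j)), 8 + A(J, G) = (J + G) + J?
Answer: 8227/5663929799 ≈ 1.4525e-6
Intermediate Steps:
A(J, G) = -8 + G + 2*J (A(J, G) = -8 + ((J + G) + J) = -8 + ((G + J) + J) = -8 + (G + 2*J) = -8 + G + 2*J)
h(j, K) = 1/22 (h(j, K) = 1/(16 + 6) = 1/22)
C(c, I) = 270/(-374 + c)
1/(688457 + C(h(A(-4, 4), 29), 641)) = 1/(688457 + 270/(-374 + 1/22)) = 1/(688457 + 270/(-8227/22)) = 1/(688457 + 270*(-22/8227)) = 1/(688457 - 5940/8227) = 1/(5663929799/8227) = 8227/5663929799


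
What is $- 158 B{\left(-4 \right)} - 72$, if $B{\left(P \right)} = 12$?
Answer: $-1968$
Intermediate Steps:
$- 158 B{\left(-4 \right)} - 72 = \left(-158\right) 12 - 72 = -1896 - 72 = -1968$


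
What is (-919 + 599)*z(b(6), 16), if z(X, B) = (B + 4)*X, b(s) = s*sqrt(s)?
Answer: -38400*sqrt(6) ≈ -94060.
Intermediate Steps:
b(s) = s**(3/2)
z(X, B) = X*(4 + B) (z(X, B) = (4 + B)*X = X*(4 + B))
(-919 + 599)*z(b(6), 16) = (-919 + 599)*(6**(3/2)*(4 + 16)) = -320*6*sqrt(6)*20 = -38400*sqrt(6)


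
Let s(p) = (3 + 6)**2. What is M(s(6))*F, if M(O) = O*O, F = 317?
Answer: 2079837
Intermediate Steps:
s(p) = 81 (s(p) = 9**2 = 81)
M(O) = O**2
M(s(6))*F = 81**2*317 = 6561*317 = 2079837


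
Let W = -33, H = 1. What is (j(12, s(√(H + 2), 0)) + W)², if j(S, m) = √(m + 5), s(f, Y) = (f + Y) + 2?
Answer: (33 - √(7 + √3))² ≈ 902.70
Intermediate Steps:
s(f, Y) = 2 + Y + f (s(f, Y) = (Y + f) + 2 = 2 + Y + f)
j(S, m) = √(5 + m)
(j(12, s(√(H + 2), 0)) + W)² = (√(5 + (2 + 0 + √(1 + 2))) - 33)² = (√(5 + (2 + 0 + √3)) - 33)² = (√(5 + (2 + √3)) - 33)² = (√(7 + √3) - 33)² = (-33 + √(7 + √3))²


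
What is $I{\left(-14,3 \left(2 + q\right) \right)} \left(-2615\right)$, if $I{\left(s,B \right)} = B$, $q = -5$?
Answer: $23535$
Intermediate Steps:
$I{\left(-14,3 \left(2 + q\right) \right)} \left(-2615\right) = 3 \left(2 - 5\right) \left(-2615\right) = 3 \left(-3\right) \left(-2615\right) = \left(-9\right) \left(-2615\right) = 23535$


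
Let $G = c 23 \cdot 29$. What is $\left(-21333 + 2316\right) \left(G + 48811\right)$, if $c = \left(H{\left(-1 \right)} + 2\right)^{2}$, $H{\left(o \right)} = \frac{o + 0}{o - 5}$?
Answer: $- \frac{3951138847}{4} \approx -9.8779 \cdot 10^{8}$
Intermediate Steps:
$H{\left(o \right)} = \frac{o}{-5 + o}$
$c = \frac{169}{36}$ ($c = \left(- \frac{1}{-5 - 1} + 2\right)^{2} = \left(- \frac{1}{-6} + 2\right)^{2} = \left(\left(-1\right) \left(- \frac{1}{6}\right) + 2\right)^{2} = \left(\frac{1}{6} + 2\right)^{2} = \left(\frac{13}{6}\right)^{2} = \frac{169}{36} \approx 4.6944$)
$G = \frac{112723}{36}$ ($G = \frac{169}{36} \cdot 23 \cdot 29 = \frac{3887}{36} \cdot 29 = \frac{112723}{36} \approx 3131.2$)
$\left(-21333 + 2316\right) \left(G + 48811\right) = \left(-21333 + 2316\right) \left(\frac{112723}{36} + 48811\right) = \left(-19017\right) \frac{1869919}{36} = - \frac{3951138847}{4}$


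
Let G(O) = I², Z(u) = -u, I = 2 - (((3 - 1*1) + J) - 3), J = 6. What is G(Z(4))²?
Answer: 81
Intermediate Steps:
I = -3 (I = 2 - (((3 - 1*1) + 6) - 3) = 2 - (((3 - 1) + 6) - 3) = 2 - ((2 + 6) - 3) = 2 - (8 - 3) = 2 - 1*5 = 2 - 5 = -3)
G(O) = 9 (G(O) = (-3)² = 9)
G(Z(4))² = 9² = 81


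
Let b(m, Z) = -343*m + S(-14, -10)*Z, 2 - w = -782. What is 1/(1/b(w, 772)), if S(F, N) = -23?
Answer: -286668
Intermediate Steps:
w = 784 (w = 2 - 1*(-782) = 2 + 782 = 784)
b(m, Z) = -343*m - 23*Z
1/(1/b(w, 772)) = 1/(1/(-343*784 - 23*772)) = 1/(1/(-268912 - 17756)) = 1/(1/(-286668)) = 1/(-1/286668) = -286668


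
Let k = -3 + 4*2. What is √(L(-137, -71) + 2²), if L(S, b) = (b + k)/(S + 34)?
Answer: √49234/103 ≈ 2.1542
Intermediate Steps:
k = 5 (k = -3 + 8 = 5)
L(S, b) = (5 + b)/(34 + S) (L(S, b) = (b + 5)/(S + 34) = (5 + b)/(34 + S))
√(L(-137, -71) + 2²) = √((5 - 71)/(34 - 137) + 2²) = √(-66/(-103) + 4) = √(-1/103*(-66) + 4) = √(66/103 + 4) = √(478/103) = √49234/103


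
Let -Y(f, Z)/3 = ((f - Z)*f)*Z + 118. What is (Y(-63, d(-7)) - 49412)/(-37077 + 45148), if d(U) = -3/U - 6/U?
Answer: -457712/56497 ≈ -8.1015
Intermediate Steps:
d(U) = -9/U
Y(f, Z) = -354 - 3*Z*f*(f - Z) (Y(f, Z) = -3*(((f - Z)*f)*Z + 118) = -3*((f*(f - Z))*Z + 118) = -3*(Z*f*(f - Z) + 118) = -3*(118 + Z*f*(f - Z)) = -354 - 3*Z*f*(f - Z))
(Y(-63, d(-7)) - 49412)/(-37077 + 45148) = ((-354 - 3*(-9/(-7))*(-63)**2 + 3*(-63)*(-9/(-7))**2) - 49412)/(-37077 + 45148) = ((-354 - 3*(-9*(-1/7))*3969 + 3*(-63)*(-9*(-1/7))**2) - 49412)/8071 = ((-354 - 3*9/7*3969 + 3*(-63)*(9/7)**2) - 49412)*(1/8071) = ((-354 - 15309 + 3*(-63)*(81/49)) - 49412)*(1/8071) = ((-354 - 15309 - 2187/7) - 49412)*(1/8071) = (-111828/7 - 49412)*(1/8071) = -457712/7*1/8071 = -457712/56497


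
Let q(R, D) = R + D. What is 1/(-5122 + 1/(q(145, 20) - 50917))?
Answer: -50752/259951745 ≈ -0.00019524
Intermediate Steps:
q(R, D) = D + R
1/(-5122 + 1/(q(145, 20) - 50917)) = 1/(-5122 + 1/((20 + 145) - 50917)) = 1/(-5122 + 1/(165 - 50917)) = 1/(-5122 + 1/(-50752)) = 1/(-5122 - 1/50752) = 1/(-259951745/50752) = -50752/259951745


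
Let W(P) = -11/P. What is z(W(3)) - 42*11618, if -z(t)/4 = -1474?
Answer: -482060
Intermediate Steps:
z(t) = 5896 (z(t) = -4*(-1474) = 5896)
z(W(3)) - 42*11618 = 5896 - 42*11618 = 5896 - 487956 = -482060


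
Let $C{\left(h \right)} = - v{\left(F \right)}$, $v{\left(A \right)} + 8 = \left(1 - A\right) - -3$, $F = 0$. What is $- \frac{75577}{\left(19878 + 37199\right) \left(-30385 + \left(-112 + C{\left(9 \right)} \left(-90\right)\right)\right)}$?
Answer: $\frac{75577}{1761224989} \approx 4.2912 \cdot 10^{-5}$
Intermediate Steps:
$v{\left(A \right)} = -4 - A$ ($v{\left(A \right)} = -8 - \left(-4 + A\right) = -4 - A$)
$C{\left(h \right)} = 4$ ($C{\left(h \right)} = - (-4 - 0) = - (-4 + 0) = \left(-1\right) \left(-4\right) = 4$)
$- \frac{75577}{\left(19878 + 37199\right) \left(-30385 + \left(-112 + C{\left(9 \right)} \left(-90\right)\right)\right)} = - \frac{75577}{\left(19878 + 37199\right) \left(-30385 + \left(-112 + 4 \left(-90\right)\right)\right)} = - \frac{75577}{57077 \left(-30385 - 472\right)} = - \frac{75577}{57077 \left(-30857\right)} = - \frac{75577}{-1761224989} = \left(-75577\right) \left(- \frac{1}{1761224989}\right) = \frac{75577}{1761224989}$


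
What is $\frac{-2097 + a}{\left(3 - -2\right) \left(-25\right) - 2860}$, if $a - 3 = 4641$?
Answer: $- \frac{849}{995} \approx -0.85327$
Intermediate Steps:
$a = 4644$ ($a = 3 + 4641 = 4644$)
$\frac{-2097 + a}{\left(3 - -2\right) \left(-25\right) - 2860} = \frac{-2097 + 4644}{\left(3 - -2\right) \left(-25\right) - 2860} = \frac{2547}{\left(3 + 2\right) \left(-25\right) - 2860} = \frac{2547}{5 \left(-25\right) - 2860} = \frac{2547}{-125 - 2860} = \frac{2547}{-2985} = 2547 \left(- \frac{1}{2985}\right) = - \frac{849}{995}$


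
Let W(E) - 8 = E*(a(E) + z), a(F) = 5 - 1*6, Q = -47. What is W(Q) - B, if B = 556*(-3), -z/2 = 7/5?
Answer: 9273/5 ≈ 1854.6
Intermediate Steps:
z = -14/5 ≈ -2.8000
a(F) = -1 (a(F) = 5 - 6 = -1)
B = -1668
W(E) = 8 - 19*E/5 (W(E) = 8 + E*(-1 - 14/5) = 8 + E*(-19/5) = 8 - 19*E/5)
W(Q) - B = (8 - 19/5*(-47)) - 1*(-1668) = (8 + 893/5) + 1668 = 933/5 + 1668 = 9273/5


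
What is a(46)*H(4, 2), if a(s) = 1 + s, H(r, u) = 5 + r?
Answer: 423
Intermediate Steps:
a(46)*H(4, 2) = (1 + 46)*(5 + 4) = 47*9 = 423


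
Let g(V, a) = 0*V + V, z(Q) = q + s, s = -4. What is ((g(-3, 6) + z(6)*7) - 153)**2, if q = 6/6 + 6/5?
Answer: 710649/25 ≈ 28426.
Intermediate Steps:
q = 11/5 (q = 6*(1/6) + 6*(1/5) = 1 + 6/5 = 11/5 ≈ 2.2000)
z(Q) = -9/5 (z(Q) = 11/5 - 4 = -9/5)
g(V, a) = V (g(V, a) = 0 + V = V)
((g(-3, 6) + z(6)*7) - 153)**2 = ((-3 - 9/5*7) - 153)**2 = ((-3 - 63/5) - 153)**2 = (-78/5 - 153)**2 = (-843/5)**2 = 710649/25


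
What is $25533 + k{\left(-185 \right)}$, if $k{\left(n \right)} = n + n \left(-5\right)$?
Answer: $26273$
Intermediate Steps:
$k{\left(n \right)} = - 4 n$ ($k{\left(n \right)} = n - 5 n = - 4 n$)
$25533 + k{\left(-185 \right)} = 25533 - -740 = 25533 + 740 = 26273$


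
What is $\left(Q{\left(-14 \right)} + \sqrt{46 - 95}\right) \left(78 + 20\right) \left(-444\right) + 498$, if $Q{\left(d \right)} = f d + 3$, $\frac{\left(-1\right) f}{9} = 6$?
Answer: $-33025110 - 304584 i \approx -3.3025 \cdot 10^{7} - 3.0458 \cdot 10^{5} i$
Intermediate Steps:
$f = -54$ ($f = \left(-9\right) 6 = -54$)
$Q{\left(d \right)} = 3 - 54 d$ ($Q{\left(d \right)} = - 54 d + 3 = 3 - 54 d$)
$\left(Q{\left(-14 \right)} + \sqrt{46 - 95}\right) \left(78 + 20\right) \left(-444\right) + 498 = \left(\left(3 - -756\right) + \sqrt{46 - 95}\right) \left(78 + 20\right) \left(-444\right) + 498 = \left(\left(3 + 756\right) + \sqrt{-49}\right) 98 \left(-444\right) + 498 = \left(759 + 7 i\right) 98 \left(-444\right) + 498 = \left(74382 + 686 i\right) \left(-444\right) + 498 = \left(-33025608 - 304584 i\right) + 498 = -33025110 - 304584 i$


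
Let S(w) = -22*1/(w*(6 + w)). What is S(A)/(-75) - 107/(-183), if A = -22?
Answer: 14287/24400 ≈ 0.58553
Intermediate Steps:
S(w) = -22/(w*(6 + w)) (S(w) = -22*1/(w*(6 + w)) = -22/(w*(6 + w)))
S(A)/(-75) - 107/(-183) = -22/(-22*(6 - 22))/(-75) - 107/(-183) = -22*(-1/22)/(-16)*(-1/75) - 107*(-1/183) = -22*(-1/22)*(-1/16)*(-1/75) + 107/183 = -1/16*(-1/75) + 107/183 = 1/1200 + 107/183 = 14287/24400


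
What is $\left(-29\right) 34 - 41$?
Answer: $-1027$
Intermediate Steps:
$\left(-29\right) 34 - 41 = -986 - 41 = -1027$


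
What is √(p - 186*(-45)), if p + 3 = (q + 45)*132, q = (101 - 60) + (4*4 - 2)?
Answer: √21567 ≈ 146.86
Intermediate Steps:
q = 55 (q = 41 + (16 - 2) = 41 + 14 = 55)
p = 13197 (p = -3 + (55 + 45)*132 = -3 + 100*132 = -3 + 13200 = 13197)
√(p - 186*(-45)) = √(13197 - 186*(-45)) = √(13197 + 8370) = √21567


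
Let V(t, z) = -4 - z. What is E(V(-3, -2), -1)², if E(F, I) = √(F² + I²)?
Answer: 5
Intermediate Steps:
E(V(-3, -2), -1)² = (√((-4 - 1*(-2))² + (-1)²))² = (√((-4 + 2)² + 1))² = (√((-2)² + 1))² = (√(4 + 1))² = (√5)² = 5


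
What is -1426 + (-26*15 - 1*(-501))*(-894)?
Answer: -100660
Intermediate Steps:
-1426 + (-26*15 - 1*(-501))*(-894) = -1426 + (-390 + 501)*(-894) = -1426 + 111*(-894) = -1426 - 99234 = -100660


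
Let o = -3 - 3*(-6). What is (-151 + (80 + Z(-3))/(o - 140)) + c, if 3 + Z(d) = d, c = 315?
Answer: 20426/125 ≈ 163.41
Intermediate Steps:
Z(d) = -3 + d
o = 15 (o = -3 + 18 = 15)
(-151 + (80 + Z(-3))/(o - 140)) + c = (-151 + (80 + (-3 - 3))/(15 - 140)) + 315 = (-151 + (80 - 6)/(-125)) + 315 = (-151 + 74*(-1/125)) + 315 = (-151 - 74/125) + 315 = -18949/125 + 315 = 20426/125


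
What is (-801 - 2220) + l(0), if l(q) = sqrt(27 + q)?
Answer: -3021 + 3*sqrt(3) ≈ -3015.8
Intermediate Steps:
(-801 - 2220) + l(0) = (-801 - 2220) + sqrt(27 + 0) = -3021 + sqrt(27) = -3021 + 3*sqrt(3)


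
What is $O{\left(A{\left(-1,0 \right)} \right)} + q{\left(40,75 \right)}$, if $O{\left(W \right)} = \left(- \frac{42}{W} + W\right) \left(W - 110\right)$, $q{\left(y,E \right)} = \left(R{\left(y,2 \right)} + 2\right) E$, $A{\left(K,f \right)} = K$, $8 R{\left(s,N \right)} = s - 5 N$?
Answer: $- \frac{16479}{4} \approx -4119.8$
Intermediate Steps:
$R{\left(s,N \right)} = - \frac{5 N}{8} + \frac{s}{8}$ ($R{\left(s,N \right)} = \frac{s - 5 N}{8} = - \frac{5 N}{8} + \frac{s}{8}$)
$q{\left(y,E \right)} = E \left(\frac{3}{4} + \frac{y}{8}\right)$ ($q{\left(y,E \right)} = \left(\left(\left(- \frac{5}{8}\right) 2 + \frac{y}{8}\right) + 2\right) E = \left(\left(- \frac{5}{4} + \frac{y}{8}\right) + 2\right) E = \left(\frac{3}{4} + \frac{y}{8}\right) E = E \left(\frac{3}{4} + \frac{y}{8}\right)$)
$O{\left(W \right)} = \left(-110 + W\right) \left(W - \frac{42}{W}\right)$ ($O{\left(W \right)} = \left(W - \frac{42}{W}\right) \left(-110 + W\right) = \left(-110 + W\right) \left(W - \frac{42}{W}\right)$)
$O{\left(A{\left(-1,0 \right)} \right)} + q{\left(40,75 \right)} = \left(-42 + \left(-1\right)^{2} - -110 + \frac{4620}{-1}\right) + \frac{1}{8} \cdot 75 \left(6 + 40\right) = \left(-42 + 1 + 110 + 4620 \left(-1\right)\right) + \frac{1}{8} \cdot 75 \cdot 46 = \left(-42 + 1 + 110 - 4620\right) + \frac{1725}{4} = -4551 + \frac{1725}{4} = - \frac{16479}{4}$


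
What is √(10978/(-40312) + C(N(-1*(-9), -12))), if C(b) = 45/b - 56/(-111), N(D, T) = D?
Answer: √6547525969173/1118658 ≈ 2.2874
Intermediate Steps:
C(b) = 56/111 + 45/b (C(b) = 45/b - 56*(-1/111) = 45/b + 56/111 = 56/111 + 45/b)
√(10978/(-40312) + C(N(-1*(-9), -12))) = √(10978/(-40312) + (56/111 + 45/((-1*(-9))))) = √(10978*(-1/40312) + (56/111 + 45/9)) = √(-5489/20156 + (56/111 + 45*(⅑))) = √(-5489/20156 + (56/111 + 5)) = √(-5489/20156 + 611/111) = √(11706037/2237316) = √6547525969173/1118658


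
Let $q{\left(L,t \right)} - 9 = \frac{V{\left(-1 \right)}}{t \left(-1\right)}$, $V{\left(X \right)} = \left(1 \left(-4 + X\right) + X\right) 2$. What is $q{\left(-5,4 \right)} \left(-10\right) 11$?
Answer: $-1320$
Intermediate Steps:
$V{\left(X \right)} = -8 + 4 X$ ($V{\left(X \right)} = \left(\left(-4 + X\right) + X\right) 2 = \left(-4 + 2 X\right) 2 = -8 + 4 X$)
$q{\left(L,t \right)} = 9 + \frac{12}{t}$ ($q{\left(L,t \right)} = 9 + \frac{-8 + 4 \left(-1\right)}{t \left(-1\right)} = 9 + \frac{-8 - 4}{\left(-1\right) t} = 9 - 12 \left(- \frac{1}{t}\right) = 9 + \frac{12}{t}$)
$q{\left(-5,4 \right)} \left(-10\right) 11 = \left(9 + \frac{12}{4}\right) \left(-10\right) 11 = \left(9 + 12 \cdot \frac{1}{4}\right) \left(-10\right) 11 = \left(9 + 3\right) \left(-10\right) 11 = 12 \left(-10\right) 11 = \left(-120\right) 11 = -1320$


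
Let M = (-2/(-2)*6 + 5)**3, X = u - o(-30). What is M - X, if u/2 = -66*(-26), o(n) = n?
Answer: -2131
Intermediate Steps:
u = 3432 (u = 2*(-66*(-26)) = 2*1716 = 3432)
X = 3462 (X = 3432 - 1*(-30) = 3432 + 30 = 3462)
M = 1331 (M = (-2*(-1/2)*6 + 5)**3 = (1*6 + 5)**3 = (6 + 5)**3 = 11**3 = 1331)
M - X = 1331 - 1*3462 = 1331 - 3462 = -2131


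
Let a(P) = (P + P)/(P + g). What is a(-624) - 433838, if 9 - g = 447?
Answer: -76789118/177 ≈ -4.3384e+5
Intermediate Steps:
g = -438 (g = 9 - 1*447 = 9 - 447 = -438)
a(P) = 2*P/(-438 + P) (a(P) = (P + P)/(P - 438) = (2*P)/(-438 + P) = 2*P/(-438 + P))
a(-624) - 433838 = 2*(-624)/(-438 - 624) - 433838 = 2*(-624)/(-1062) - 433838 = 2*(-624)*(-1/1062) - 433838 = 208/177 - 433838 = -76789118/177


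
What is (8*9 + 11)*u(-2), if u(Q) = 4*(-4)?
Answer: -1328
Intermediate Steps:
u(Q) = -16
(8*9 + 11)*u(-2) = (8*9 + 11)*(-16) = (72 + 11)*(-16) = 83*(-16) = -1328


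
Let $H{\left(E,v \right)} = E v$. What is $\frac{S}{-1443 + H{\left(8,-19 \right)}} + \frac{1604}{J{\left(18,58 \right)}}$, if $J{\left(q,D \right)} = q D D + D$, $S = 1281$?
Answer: $- \frac{23537}{30305} \approx -0.77667$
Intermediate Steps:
$J{\left(q,D \right)} = D + q D^{2}$ ($J{\left(q,D \right)} = D q D + D = q D^{2} + D = D + q D^{2}$)
$\frac{S}{-1443 + H{\left(8,-19 \right)}} + \frac{1604}{J{\left(18,58 \right)}} = \frac{1281}{-1443 + 8 \left(-19\right)} + \frac{1604}{58 \left(1 + 58 \cdot 18\right)} = \frac{1281}{-1443 - 152} + \frac{1604}{58 \left(1 + 1044\right)} = \frac{1281}{-1595} + \frac{1604}{58 \cdot 1045} = 1281 \left(- \frac{1}{1595}\right) + \frac{1604}{60610} = - \frac{1281}{1595} + 1604 \cdot \frac{1}{60610} = - \frac{1281}{1595} + \frac{802}{30305} = - \frac{23537}{30305}$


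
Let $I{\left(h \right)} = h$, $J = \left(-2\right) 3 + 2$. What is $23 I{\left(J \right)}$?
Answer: $-92$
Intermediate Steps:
$J = -4$ ($J = -6 + 2 = -4$)
$23 I{\left(J \right)} = 23 \left(-4\right) = -92$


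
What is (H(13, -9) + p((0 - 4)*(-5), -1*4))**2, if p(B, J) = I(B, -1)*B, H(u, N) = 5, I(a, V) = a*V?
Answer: 156025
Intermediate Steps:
I(a, V) = V*a
p(B, J) = -B**2 (p(B, J) = (-B)*B = -B**2)
(H(13, -9) + p((0 - 4)*(-5), -1*4))**2 = (5 - ((0 - 4)*(-5))**2)**2 = (5 - (-4*(-5))**2)**2 = (5 - 1*20**2)**2 = (5 - 1*400)**2 = (5 - 400)**2 = (-395)**2 = 156025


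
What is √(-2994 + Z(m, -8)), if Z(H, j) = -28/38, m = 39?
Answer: 10*I*√10811/19 ≈ 54.724*I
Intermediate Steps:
Z(H, j) = -14/19 (Z(H, j) = -28*1/38 = -14/19)
√(-2994 + Z(m, -8)) = √(-2994 - 14/19) = √(-56900/19) = 10*I*√10811/19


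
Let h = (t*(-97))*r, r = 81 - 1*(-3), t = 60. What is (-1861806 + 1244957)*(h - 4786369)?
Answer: 3254032070401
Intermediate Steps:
r = 84 (r = 81 + 3 = 84)
h = -488880 (h = (60*(-97))*84 = -5820*84 = -488880)
(-1861806 + 1244957)*(h - 4786369) = (-1861806 + 1244957)*(-488880 - 4786369) = -616849*(-5275249) = 3254032070401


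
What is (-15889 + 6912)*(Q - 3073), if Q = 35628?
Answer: -292246235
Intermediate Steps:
(-15889 + 6912)*(Q - 3073) = (-15889 + 6912)*(35628 - 3073) = -8977*32555 = -292246235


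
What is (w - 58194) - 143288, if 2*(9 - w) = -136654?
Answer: -133146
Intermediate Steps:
w = 68336 (w = 9 - ½*(-136654) = 9 + 68327 = 68336)
(w - 58194) - 143288 = (68336 - 58194) - 143288 = 10142 - 143288 = -133146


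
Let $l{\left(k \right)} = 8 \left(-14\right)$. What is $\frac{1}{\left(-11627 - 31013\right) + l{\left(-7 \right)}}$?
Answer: $- \frac{1}{42752} \approx -2.3391 \cdot 10^{-5}$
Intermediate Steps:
$l{\left(k \right)} = -112$
$\frac{1}{\left(-11627 - 31013\right) + l{\left(-7 \right)}} = \frac{1}{\left(-11627 - 31013\right) - 112} = \frac{1}{-42640 - 112} = \frac{1}{-42752} = - \frac{1}{42752}$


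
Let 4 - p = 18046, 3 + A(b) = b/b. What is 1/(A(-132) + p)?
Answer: -1/18044 ≈ -5.5420e-5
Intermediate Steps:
A(b) = -2 (A(b) = -3 + b/b = -3 + 1 = -2)
p = -18042 (p = 4 - 1*18046 = 4 - 18046 = -18042)
1/(A(-132) + p) = 1/(-2 - 18042) = 1/(-18044) = -1/18044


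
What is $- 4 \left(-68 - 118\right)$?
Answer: $744$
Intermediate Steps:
$- 4 \left(-68 - 118\right) = \left(-4\right) \left(-186\right) = 744$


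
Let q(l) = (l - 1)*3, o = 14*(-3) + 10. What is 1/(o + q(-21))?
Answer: -1/98 ≈ -0.010204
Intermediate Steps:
o = -32 (o = -42 + 10 = -32)
q(l) = -3 + 3*l (q(l) = (-1 + l)*3 = -3 + 3*l)
1/(o + q(-21)) = 1/(-32 + (-3 + 3*(-21))) = 1/(-32 + (-3 - 63)) = 1/(-32 - 66) = 1/(-98) = -1/98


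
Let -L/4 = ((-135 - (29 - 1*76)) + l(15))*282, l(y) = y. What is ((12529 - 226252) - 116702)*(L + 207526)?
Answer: -95780294750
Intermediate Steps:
L = 82344 (L = -4*((-135 - (29 - 1*76)) + 15)*282 = -4*((-135 - (29 - 76)) + 15)*282 = -4*((-135 - 1*(-47)) + 15)*282 = -4*((-135 + 47) + 15)*282 = -4*(-88 + 15)*282 = -(-292)*282 = -4*(-20586) = 82344)
((12529 - 226252) - 116702)*(L + 207526) = ((12529 - 226252) - 116702)*(82344 + 207526) = (-213723 - 116702)*289870 = -330425*289870 = -95780294750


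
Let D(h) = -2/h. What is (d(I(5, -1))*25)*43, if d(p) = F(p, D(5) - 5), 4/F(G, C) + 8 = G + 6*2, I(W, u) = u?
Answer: 4300/3 ≈ 1433.3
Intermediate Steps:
F(G, C) = 4/(4 + G) (F(G, C) = 4/(-8 + (G + 6*2)) = 4/(-8 + (G + 12)) = 4/(-8 + (12 + G)) = 4/(4 + G))
d(p) = 4/(4 + p)
(d(I(5, -1))*25)*43 = ((4/(4 - 1))*25)*43 = ((4/3)*25)*43 = (100/3)*43 = 4300/3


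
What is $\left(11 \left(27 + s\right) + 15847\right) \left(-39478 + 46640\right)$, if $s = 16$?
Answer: $116883840$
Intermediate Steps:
$\left(11 \left(27 + s\right) + 15847\right) \left(-39478 + 46640\right) = \left(11 \left(27 + 16\right) + 15847\right) \left(-39478 + 46640\right) = \left(11 \cdot 43 + 15847\right) 7162 = \left(473 + 15847\right) 7162 = 16320 \cdot 7162 = 116883840$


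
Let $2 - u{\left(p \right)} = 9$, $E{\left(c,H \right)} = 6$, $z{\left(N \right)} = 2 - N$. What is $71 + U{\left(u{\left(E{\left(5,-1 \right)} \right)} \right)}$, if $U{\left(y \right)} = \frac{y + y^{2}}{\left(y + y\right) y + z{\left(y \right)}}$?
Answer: $\frac{7639}{107} \approx 71.393$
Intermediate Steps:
$u{\left(p \right)} = -7$ ($u{\left(p \right)} = 2 - 9 = -7$)
$U{\left(y \right)} = \frac{y + y^{2}}{2 - y + 2 y^{2}}$ ($U{\left(y \right)} = \frac{y + y^{2}}{\left(y + y\right) y - \left(-2 + y\right)} = \frac{y + y^{2}}{2 y y - \left(-2 + y\right)} = \frac{y + y^{2}}{2 y^{2} - \left(-2 + y\right)} = \frac{y + y^{2}}{2 - y + 2 y^{2}}$)
$71 + U{\left(u{\left(E{\left(5,-1 \right)} \right)} \right)} = 71 - \frac{7 \left(1 - 7\right)}{2 - -7 + 2 \left(-7\right)^{2}} = 71 - 7 \frac{1}{2 + 7 + 2 \cdot 49} \left(-6\right) = 71 - 7 \frac{1}{2 + 7 + 98} \left(-6\right) = 71 - 7 \cdot \frac{1}{107} \left(-6\right) = 71 - \frac{7}{107} \left(-6\right) = 71 + \frac{42}{107} = \frac{7639}{107}$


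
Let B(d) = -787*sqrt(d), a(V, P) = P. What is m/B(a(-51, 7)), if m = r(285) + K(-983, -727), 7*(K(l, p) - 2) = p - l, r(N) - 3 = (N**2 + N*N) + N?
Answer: -1139436*sqrt(7)/38563 ≈ -78.175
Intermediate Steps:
r(N) = 3 + N + 2*N**2 (r(N) = 3 + ((N**2 + N*N) + N) = 3 + ((N**2 + N**2) + N) = 3 + (2*N**2 + N) = 3 + (N + 2*N**2) = 3 + N + 2*N**2)
K(l, p) = 2 - l/7 + p/7 (K(l, p) = 2 + (p - l)/7 = 2 + (-l/7 + p/7) = 2 - l/7 + p/7)
m = 1139436/7 (m = (3 + 285 + 2*285**2) + (2 - 1/7*(-983) + (1/7)*(-727)) = (3 + 285 + 2*81225) + (2 + 983/7 - 727/7) = (3 + 285 + 162450) + 270/7 = 162738 + 270/7 = 1139436/7 ≈ 1.6278e+5)
m/B(a(-51, 7)) = 1139436/(7*((-787*sqrt(7)))) = 1139436*(-sqrt(7)/5509)/7 = -1139436*sqrt(7)/38563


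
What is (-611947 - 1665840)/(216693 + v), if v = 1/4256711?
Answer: -9695880978557/922399476724 ≈ -10.512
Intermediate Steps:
v = 1/4256711 ≈ 2.3492e-7
(-611947 - 1665840)/(216693 + v) = (-611947 - 1665840)/(216693 + 1/4256711) = -2277787/922399476724/4256711 = -2277787*4256711/922399476724 = -9695880978557/922399476724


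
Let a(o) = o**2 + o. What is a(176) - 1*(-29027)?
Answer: 60179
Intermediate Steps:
a(o) = o + o**2
a(176) - 1*(-29027) = 176*(1 + 176) - 1*(-29027) = 176*177 + 29027 = 31152 + 29027 = 60179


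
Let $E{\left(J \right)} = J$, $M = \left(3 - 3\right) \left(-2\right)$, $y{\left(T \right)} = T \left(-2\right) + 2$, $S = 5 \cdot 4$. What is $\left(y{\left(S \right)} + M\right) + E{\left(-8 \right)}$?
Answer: $-46$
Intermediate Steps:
$S = 20$
$y{\left(T \right)} = 2 - 2 T$ ($y{\left(T \right)} = - 2 T + 2 = 2 - 2 T$)
$M = 0$ ($M = 0 \left(-2\right) = 0$)
$\left(y{\left(S \right)} + M\right) + E{\left(-8 \right)} = \left(\left(2 - 40\right) + 0\right) - 8 = \left(-38 + 0\right) - 8 = -38 - 8 = -46$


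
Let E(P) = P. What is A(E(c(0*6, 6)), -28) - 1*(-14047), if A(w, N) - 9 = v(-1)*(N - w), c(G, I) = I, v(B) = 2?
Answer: 13988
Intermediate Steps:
A(w, N) = 9 - 2*w + 2*N (A(w, N) = 9 + 2*(N - w) = 9 + (-2*w + 2*N) = 9 - 2*w + 2*N)
A(E(c(0*6, 6)), -28) - 1*(-14047) = (9 - 2*6 + 2*(-28)) - 1*(-14047) = (9 - 12 - 56) + 14047 = -59 + 14047 = 13988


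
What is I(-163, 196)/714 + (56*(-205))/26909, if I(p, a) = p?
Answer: -12582887/19213026 ≈ -0.65491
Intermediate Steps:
I(-163, 196)/714 + (56*(-205))/26909 = -163/714 + (56*(-205))/26909 = -163*1/714 - 11480*1/26909 = -163/714 - 11480/26909 = -12582887/19213026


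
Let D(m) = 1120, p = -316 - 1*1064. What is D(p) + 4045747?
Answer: 4046867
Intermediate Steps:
p = -1380 (p = -316 - 1064 = -1380)
D(p) + 4045747 = 1120 + 4045747 = 4046867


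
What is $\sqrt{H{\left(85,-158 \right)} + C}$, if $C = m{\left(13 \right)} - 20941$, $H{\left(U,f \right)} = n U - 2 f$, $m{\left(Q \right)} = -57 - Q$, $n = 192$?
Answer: $25 i \sqrt{7} \approx 66.144 i$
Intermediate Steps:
$H{\left(U,f \right)} = - 2 f + 192 U$ ($H{\left(U,f \right)} = 192 U - 2 f = - 2 f + 192 U$)
$C = -21011$ ($C = \left(-57 - 13\right) - 20941 = -70 - 20941 = -21011$)
$\sqrt{H{\left(85,-158 \right)} + C} = \sqrt{\left(\left(-2\right) \left(-158\right) + 192 \cdot 85\right) - 21011} = \sqrt{\left(316 + 16320\right) - 21011} = \sqrt{16636 - 21011} = \sqrt{-4375} = 25 i \sqrt{7}$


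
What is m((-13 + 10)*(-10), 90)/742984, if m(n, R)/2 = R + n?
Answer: 30/92873 ≈ 0.00032302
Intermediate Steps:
m(n, R) = 2*R + 2*n (m(n, R) = 2*(R + n) = 2*R + 2*n)
m((-13 + 10)*(-10), 90)/742984 = (2*90 + 2*((-13 + 10)*(-10)))/742984 = (180 + 2*(-3*(-10)))*(1/742984) = (180 + 2*30)*(1/742984) = (180 + 60)*(1/742984) = 240*(1/742984) = 30/92873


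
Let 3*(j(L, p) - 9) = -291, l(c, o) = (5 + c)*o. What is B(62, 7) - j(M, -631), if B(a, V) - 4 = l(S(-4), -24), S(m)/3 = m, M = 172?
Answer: 260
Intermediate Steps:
S(m) = 3*m
l(c, o) = o*(5 + c)
B(a, V) = 172 (B(a, V) = 4 - 24*(5 + 3*(-4)) = 4 - 24*(5 - 12) = 4 - 24*(-7) = 4 + 168 = 172)
j(L, p) = -88 (j(L, p) = 9 + (⅓)*(-291) = 9 - 97 = -88)
B(62, 7) - j(M, -631) = 172 - 1*(-88) = 172 + 88 = 260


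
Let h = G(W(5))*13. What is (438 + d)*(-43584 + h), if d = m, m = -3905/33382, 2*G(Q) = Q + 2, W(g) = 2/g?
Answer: -1592143023531/83455 ≈ -1.9078e+7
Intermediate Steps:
G(Q) = 1 + Q/2 (G(Q) = (Q + 2)/2 = (2 + Q)/2 = 1 + Q/2)
m = -3905/33382 (m = -3905*1/33382 = -3905/33382 ≈ -0.11698)
d = -3905/33382 ≈ -0.11698
h = 78/5 (h = (1 + (2/5)/2)*13 = (1 + (2*(1/5))/2)*13 = (1 + (1/2)*(2/5))*13 = (1 + 1/5)*13 = (6/5)*13 = 78/5 ≈ 15.600)
(438 + d)*(-43584 + h) = (438 - 3905/33382)*(-43584 + 78/5) = (14617411/33382)*(-217842/5) = -1592143023531/83455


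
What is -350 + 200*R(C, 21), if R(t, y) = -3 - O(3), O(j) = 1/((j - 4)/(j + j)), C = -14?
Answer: 250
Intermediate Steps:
O(j) = 2*j/(-4 + j) (O(j) = 1/((-4 + j)/((2*j))) = 1/((-4 + j)*(1/(2*j))) = 1/((-4 + j)/(2*j)) = 2*j/(-4 + j))
R(t, y) = 3 (R(t, y) = -3 - 2*3/(-4 + 3) = -3 - 2*3/(-1) = -3 - 2*3*(-1) = -3 - 1*(-6) = -3 + 6 = 3)
-350 + 200*R(C, 21) = -350 + 200*3 = -350 + 600 = 250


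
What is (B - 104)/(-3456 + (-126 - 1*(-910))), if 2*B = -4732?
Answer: 1235/1336 ≈ 0.92440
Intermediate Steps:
B = -2366 (B = (½)*(-4732) = -2366)
(B - 104)/(-3456 + (-126 - 1*(-910))) = (-2366 - 104)/(-3456 + (-126 - 1*(-910))) = -2470/(-3456 + (-126 + 910)) = -2470/(-3456 + 784) = -2470/(-2672) = -2470*(-1/2672) = 1235/1336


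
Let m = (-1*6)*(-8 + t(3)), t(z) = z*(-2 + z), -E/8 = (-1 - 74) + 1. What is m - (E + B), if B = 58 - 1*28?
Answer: -592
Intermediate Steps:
E = 592 (E = -8*((-1 - 74) + 1) = -8*(-75 + 1) = -8*(-74) = 592)
B = 30 (B = 58 - 28 = 30)
m = 30 (m = (-1*6)*(-8 + 3*(-2 + 3)) = -6*(-8 + 3*1) = -6*(-8 + 3) = -6*(-5) = 30)
m - (E + B) = 30 - (592 + 30) = 30 - 1*622 = 30 - 622 = -592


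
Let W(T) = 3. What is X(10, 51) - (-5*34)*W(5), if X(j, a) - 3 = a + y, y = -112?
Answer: 452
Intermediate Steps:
X(j, a) = -109 + a (X(j, a) = 3 + (a - 112) = 3 + (-112 + a) = -109 + a)
X(10, 51) - (-5*34)*W(5) = (-109 + 51) - (-5*34)*3 = -58 - (-170)*3 = -58 - 1*(-510) = -58 + 510 = 452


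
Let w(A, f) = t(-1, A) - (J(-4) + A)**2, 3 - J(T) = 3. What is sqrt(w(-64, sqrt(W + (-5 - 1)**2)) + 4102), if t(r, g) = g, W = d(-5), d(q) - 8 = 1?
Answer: I*sqrt(58) ≈ 7.6158*I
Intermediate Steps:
d(q) = 9 (d(q) = 8 + 1 = 9)
W = 9
J(T) = 0 (J(T) = 3 - 1*3 = 3 - 3 = 0)
w(A, f) = A - A**2 (w(A, f) = A - (0 + A)**2 = A - A**2)
sqrt(w(-64, sqrt(W + (-5 - 1)**2)) + 4102) = sqrt(-64*(1 - 1*(-64)) + 4102) = sqrt(-64*(1 + 64) + 4102) = sqrt(-64*65 + 4102) = sqrt(-4160 + 4102) = sqrt(-58) = I*sqrt(58)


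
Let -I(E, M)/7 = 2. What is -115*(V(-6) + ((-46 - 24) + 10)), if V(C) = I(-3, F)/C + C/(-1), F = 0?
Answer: 17825/3 ≈ 5941.7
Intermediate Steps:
I(E, M) = -14 (I(E, M) = -7*2 = -14)
V(C) = -C - 14/C (V(C) = -14/C + C/(-1) = -14/C + C*(-1) = -14/C - C = -C - 14/C)
-115*(V(-6) + ((-46 - 24) + 10)) = -115*((-1*(-6) - 14/(-6)) + ((-46 - 24) + 10)) = -115*((6 - 14*(-⅙)) + (-70 + 10)) = -115*((6 + 7/3) - 60) = -115*(25/3 - 60) = -115*(-155/3) = 17825/3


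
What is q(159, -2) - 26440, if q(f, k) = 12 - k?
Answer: -26426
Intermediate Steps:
q(159, -2) - 26440 = (12 - 1*(-2)) - 26440 = (12 + 2) - 26440 = 14 - 26440 = -26426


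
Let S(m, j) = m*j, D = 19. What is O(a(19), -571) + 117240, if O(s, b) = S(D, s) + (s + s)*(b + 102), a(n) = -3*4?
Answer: 128268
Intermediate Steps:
S(m, j) = j*m
a(n) = -12
O(s, b) = 19*s + 2*s*(102 + b) (O(s, b) = s*19 + (s + s)*(b + 102) = 19*s + (2*s)*(102 + b) = 19*s + 2*s*(102 + b))
O(a(19), -571) + 117240 = -12*(223 + 2*(-571)) + 117240 = -12*(223 - 1142) + 117240 = -12*(-919) + 117240 = 11028 + 117240 = 128268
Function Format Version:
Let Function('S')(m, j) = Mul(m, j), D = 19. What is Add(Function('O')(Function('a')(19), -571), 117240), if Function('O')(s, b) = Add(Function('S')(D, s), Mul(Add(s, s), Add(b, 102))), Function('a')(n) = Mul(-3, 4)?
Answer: 128268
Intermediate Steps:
Function('S')(m, j) = Mul(j, m)
Function('a')(n) = -12
Function('O')(s, b) = Add(Mul(19, s), Mul(2, s, Add(102, b))) (Function('O')(s, b) = Add(Mul(s, 19), Mul(Add(s, s), Add(b, 102))) = Add(Mul(19, s), Mul(Mul(2, s), Add(102, b))) = Add(Mul(19, s), Mul(2, s, Add(102, b))))
Add(Function('O')(Function('a')(19), -571), 117240) = Add(Mul(-12, Add(223, Mul(2, -571))), 117240) = Add(Mul(-12, Add(223, -1142)), 117240) = Add(Mul(-12, -919), 117240) = Add(11028, 117240) = 128268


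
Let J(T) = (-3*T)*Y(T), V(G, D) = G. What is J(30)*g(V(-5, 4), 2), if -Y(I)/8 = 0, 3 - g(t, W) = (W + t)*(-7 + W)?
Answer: 0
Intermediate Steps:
g(t, W) = 3 - (-7 + W)*(W + t) (g(t, W) = 3 - (W + t)*(-7 + W) = 3 - (-7 + W)*(W + t))
Y(I) = 0 (Y(I) = -8*0 = 0)
J(T) = 0 (J(T) = -3*T*0 = 0)
J(30)*g(V(-5, 4), 2) = 0*(3 - 1*2**2 + 7*2 + 7*(-5) - 1*2*(-5)) = 0*(3 - 1*4 + 14 - 35 + 10) = 0*(3 - 4 + 14 - 35 + 10) = 0*(-12) = 0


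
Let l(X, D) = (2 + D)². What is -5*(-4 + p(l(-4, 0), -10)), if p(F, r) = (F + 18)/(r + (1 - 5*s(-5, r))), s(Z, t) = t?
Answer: 710/41 ≈ 17.317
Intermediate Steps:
p(F, r) = (18 + F)/(1 - 4*r) (p(F, r) = (F + 18)/(r + (1 - 5*r)) = (18 + F)/(1 - 4*r))
-5*(-4 + p(l(-4, 0), -10)) = -5*(-4 + (18 + (2 + 0)²)/(1 - 4*(-10))) = -5*(-4 + (18 + 2²)/(1 + 40)) = -5*(-4 + (18 + 4)/41) = -5*(-4 + (1/41)*22) = -5*(-4 + 22/41) = -5*(-142/41) = 710/41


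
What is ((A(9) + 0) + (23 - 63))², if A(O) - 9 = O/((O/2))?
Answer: 841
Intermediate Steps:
A(O) = 11 (A(O) = 9 + O/((O/2)) = 9 + O*(2/O) = 9 + 2 = 11)
((A(9) + 0) + (23 - 63))² = ((11 + 0) + (23 - 63))² = (11 - 40)² = (-29)² = 841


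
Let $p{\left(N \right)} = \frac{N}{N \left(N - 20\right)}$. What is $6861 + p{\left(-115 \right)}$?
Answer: $\frac{926234}{135} \approx 6861.0$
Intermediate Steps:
$p{\left(N \right)} = \frac{1}{-20 + N}$ ($p{\left(N \right)} = \frac{N}{N \left(-20 + N\right)} = N \frac{1}{N \left(-20 + N\right)} = \frac{1}{-20 + N}$)
$6861 + p{\left(-115 \right)} = 6861 + \frac{1}{-20 - 115} = 6861 + \frac{1}{-135} = 6861 - \frac{1}{135} = \frac{926234}{135}$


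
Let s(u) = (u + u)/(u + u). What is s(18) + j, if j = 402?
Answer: 403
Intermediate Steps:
s(u) = 1 (s(u) = (2*u)/((2*u)) = (2*u)*(1/(2*u)) = 1)
s(18) + j = 1 + 402 = 403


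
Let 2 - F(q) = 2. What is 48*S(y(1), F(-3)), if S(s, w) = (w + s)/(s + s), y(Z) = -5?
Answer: 24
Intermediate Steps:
F(q) = 0 (F(q) = 2 - 1*2 = 2 - 2 = 0)
S(s, w) = (s + w)/(2*s) (S(s, w) = (s + w)/((2*s)) = (s + w)*(1/(2*s)) = (s + w)/(2*s))
48*S(y(1), F(-3)) = 48*((1/2)*(-5 + 0)/(-5)) = 48*((1/2)*(-1/5)*(-5)) = 48*(1/2) = 24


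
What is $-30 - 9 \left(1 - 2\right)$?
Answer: $-21$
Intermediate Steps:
$-30 - 9 \left(1 - 2\right) = -30 - -9 = -30 + 9 = -21$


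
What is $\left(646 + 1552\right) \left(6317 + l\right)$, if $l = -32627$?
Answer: $-57829380$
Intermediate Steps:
$\left(646 + 1552\right) \left(6317 + l\right) = \left(646 + 1552\right) \left(6317 - 32627\right) = 2198 \left(-26310\right) = -57829380$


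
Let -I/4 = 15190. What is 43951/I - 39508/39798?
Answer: -2074833989/1209063240 ≈ -1.7161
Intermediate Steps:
I = -60760 (I = -4*15190 = -60760)
43951/I - 39508/39798 = 43951/(-60760) - 39508/39798 = 43951*(-1/60760) - 39508*1/39798 = -43951/60760 - 19754/19899 = -2074833989/1209063240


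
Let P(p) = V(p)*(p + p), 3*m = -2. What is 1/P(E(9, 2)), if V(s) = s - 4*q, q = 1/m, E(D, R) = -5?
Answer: -1/10 ≈ -0.10000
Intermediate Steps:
m = -2/3 (m = (1/3)*(-2) = -2/3 ≈ -0.66667)
q = -3/2 (q = 1/(-2/3) = 1*(-3/2) = -3/2 ≈ -1.5000)
V(s) = 6 + s (V(s) = s - 4*(-3/2) = s + 6 = 6 + s)
P(p) = 2*p*(6 + p) (P(p) = (6 + p)*(p + p) = (6 + p)*(2*p) = 2*p*(6 + p))
1/P(E(9, 2)) = 1/(2*(-5)*(6 - 5)) = 1/(2*(-5)*1) = 1/(-10) = -1/10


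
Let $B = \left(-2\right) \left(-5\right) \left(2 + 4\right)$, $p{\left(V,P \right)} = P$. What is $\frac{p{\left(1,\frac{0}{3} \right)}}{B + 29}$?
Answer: $0$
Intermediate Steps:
$B = 60$ ($B = 10 \cdot 6 = 60$)
$\frac{p{\left(1,\frac{0}{3} \right)}}{B + 29} = \frac{0 \cdot \frac{1}{3}}{60 + 29} = \frac{0 \cdot \frac{1}{3}}{89} = \frac{1}{89} \cdot 0 = 0$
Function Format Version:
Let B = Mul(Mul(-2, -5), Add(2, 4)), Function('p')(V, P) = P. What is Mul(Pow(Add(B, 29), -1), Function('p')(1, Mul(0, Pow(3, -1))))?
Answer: 0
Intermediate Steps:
B = 60 (B = Mul(10, 6) = 60)
Mul(Pow(Add(B, 29), -1), Function('p')(1, Mul(0, Pow(3, -1)))) = Mul(Pow(Add(60, 29), -1), Mul(0, Pow(3, -1))) = Mul(Pow(89, -1), Mul(0, Rational(1, 3))) = Mul(Rational(1, 89), 0) = 0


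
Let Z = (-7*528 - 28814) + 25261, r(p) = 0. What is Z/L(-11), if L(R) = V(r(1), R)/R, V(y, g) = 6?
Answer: 79739/6 ≈ 13290.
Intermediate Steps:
L(R) = 6/R
Z = -7249 (Z = (-3696 - 28814) + 25261 = -32510 + 25261 = -7249)
Z/L(-11) = -7249/(6/(-11)) = -7249/(6*(-1/11)) = -7249/(-6/11) = -7249*(-11/6) = 79739/6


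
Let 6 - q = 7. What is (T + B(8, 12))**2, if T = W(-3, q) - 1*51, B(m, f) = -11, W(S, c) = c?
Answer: 3969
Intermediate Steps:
q = -1 (q = 6 - 1*7 = 6 - 7 = -1)
T = -52 (T = -1 - 1*51 = -1 - 51 = -52)
(T + B(8, 12))**2 = (-52 - 11)**2 = (-63)**2 = 3969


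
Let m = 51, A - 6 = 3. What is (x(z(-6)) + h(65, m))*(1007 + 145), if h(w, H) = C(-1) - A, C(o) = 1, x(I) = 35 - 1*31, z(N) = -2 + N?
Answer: -4608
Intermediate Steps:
A = 9 (A = 6 + 3 = 9)
x(I) = 4 (x(I) = 35 - 31 = 4)
h(w, H) = -8 (h(w, H) = 1 - 1*9 = 1 - 9 = -8)
(x(z(-6)) + h(65, m))*(1007 + 145) = (4 - 8)*(1007 + 145) = -4*1152 = -4608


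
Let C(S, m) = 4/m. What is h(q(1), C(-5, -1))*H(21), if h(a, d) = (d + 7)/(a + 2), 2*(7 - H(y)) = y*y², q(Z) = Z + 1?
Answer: -27741/8 ≈ -3467.6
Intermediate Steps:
q(Z) = 1 + Z
H(y) = 7 - y³/2 (H(y) = 7 - y*y²/2 = 7 - y³/2)
h(a, d) = (7 + d)/(2 + a)
h(q(1), C(-5, -1))*H(21) = ((7 + 4/(-1))/(2 + (1 + 1)))*(7 - ½*21³) = ((7 + 4*(-1))/(2 + 2))*(7 - ½*9261) = ((7 - 4)/4)*(7 - 9261/2) = ((¼)*3)*(-9247/2) = (¾)*(-9247/2) = -27741/8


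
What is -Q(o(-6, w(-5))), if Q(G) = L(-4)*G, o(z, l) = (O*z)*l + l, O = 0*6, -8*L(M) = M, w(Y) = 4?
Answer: -2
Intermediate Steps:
L(M) = -M/8
O = 0
o(z, l) = l (o(z, l) = (0*z)*l + l = 0*l + l = 0 + l = l)
Q(G) = G/2 (Q(G) = (-⅛*(-4))*G = G/2)
-Q(o(-6, w(-5))) = -4/2 = -1*2 = -2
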